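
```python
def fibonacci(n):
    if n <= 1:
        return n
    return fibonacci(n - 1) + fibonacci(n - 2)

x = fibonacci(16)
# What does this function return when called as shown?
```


fibonacci(16)
= fibonacci(15) + fibonacci(14)
= (fibonacci(14) + fibonacci(13)) + fibonacci(14)
Computing bottom-up: fibonacci(0)=0, fibonacci(1)=1, fibonacci(2)=1, fibonacci(3)=2, fibonacci(4)=3, fibonacci(5)=5, fibonacci(6)=8, fibonacci(7)=13, fibonacci(8)=21, fibonacci(9)=34, fibonacci(10)=55, fibonacci(11)=89, fibonacci(12)=144, fibonacci(13)=233, fibonacci(14)=377, fibonacci(15)=610, fibonacci(16)=987
= 987


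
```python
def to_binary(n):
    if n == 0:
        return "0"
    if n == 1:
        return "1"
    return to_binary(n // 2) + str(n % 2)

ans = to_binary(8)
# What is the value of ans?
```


to_binary(8)
= to_binary(4) + "0"
= to_binary(2) + "0" + "0"
= to_binary(1) + "0" + "0" + "0"
= "1" + "0" + "0" + "0"
= "1000"


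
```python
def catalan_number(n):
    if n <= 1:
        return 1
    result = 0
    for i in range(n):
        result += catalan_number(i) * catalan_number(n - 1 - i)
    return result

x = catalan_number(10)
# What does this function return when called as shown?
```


catalan_number(10)
= sum of catalan_number(i) * catalan_number(10-1-i) for i in 0..9
First compute sub-values bottom-up:
  catalan_number(0) = 1, catalan_number(1) = 1
  catalan_number(2) = 1*1 + 1*1 = 2
  catalan_number(3) = 1*2 + 1*1 + 2*1 = 5
  catalan_number(4) = 1*5 + 1*2 + 2*1 + 5*1 = 14
  catalan_number(5) = 1*14 + 1*5 + 2*2 + 5*1 + 14*1 = 42
  catalan_number(6) = 1*42 + 1*14 + 2*5 + 5*2 + 14*1 + 42*1 = 132
  catalan_number(7) = 1*132 + 1*42 + 2*14 + 5*5 + 14*2 + 42*1 + 132*1 = 429
  catalan_number(8) = 1*429 + 1*132 + 2*42 + 5*14 + 14*5 + 42*2 + 132*1 + 429*1 = 1430
  catalan_number(9) = 1*1430 + 1*429 + 2*132 + 5*42 + 14*14 + 42*5 + 132*2 + 429*1 + 1430*1 = 4862
Now catalan_number(10):
  catalan_number(0)*catalan_number(9) = 1*4862 = 4862
  catalan_number(1)*catalan_number(8) = 1*1430 = 1430
  catalan_number(2)*catalan_number(7) = 2*429 = 858
  catalan_number(3)*catalan_number(6) = 5*132 = 660
  catalan_number(4)*catalan_number(5) = 14*42 = 588
  catalan_number(5)*catalan_number(4) = 42*14 = 588
  catalan_number(6)*catalan_number(3) = 132*5 = 660
  catalan_number(7)*catalan_number(2) = 429*2 = 858
  catalan_number(8)*catalan_number(1) = 1430*1 = 1430
  catalan_number(9)*catalan_number(0) = 4862*1 = 4862
= 4862 + 1430 + 858 + 660 + 588 + 588 + 660 + 858 + 1430 + 4862
= 16796


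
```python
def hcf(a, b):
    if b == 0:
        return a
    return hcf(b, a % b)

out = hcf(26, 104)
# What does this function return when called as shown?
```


hcf(26, 104)
= hcf(104, 26 % 104) = hcf(104, 26)
= hcf(26, 104 % 26) = hcf(26, 0)
b == 0, return a = 26


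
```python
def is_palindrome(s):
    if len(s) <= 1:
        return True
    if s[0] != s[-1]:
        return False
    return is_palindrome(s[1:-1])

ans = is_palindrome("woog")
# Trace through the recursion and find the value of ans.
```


is_palindrome("woog")
"woog": s[0]='w' != s[-1]='g' -> False
= False


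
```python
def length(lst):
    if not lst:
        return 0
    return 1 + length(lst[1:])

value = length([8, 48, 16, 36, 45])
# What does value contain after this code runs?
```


length([8, 48, 16, 36, 45])
= 1 + length([48, 16, 36, 45])
= 1 + 1 + length([16, 36, 45])
= 1 + 1 + 1 + length([36, 45])
= 1 + 1 + 1 + 1 + length([45])
= 1 + 1 + 1 + 1 + 1 + length([])
= 1 + 1 + 1 + 1 + 1 + 0
= 5


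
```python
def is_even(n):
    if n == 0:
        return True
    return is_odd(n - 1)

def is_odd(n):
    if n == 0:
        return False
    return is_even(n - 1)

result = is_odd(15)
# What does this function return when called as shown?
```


is_odd(15)
= is_even(14)
= is_odd(13)
= is_even(12)
= is_odd(11)
= is_even(10)
= is_odd(9)
= is_even(8)
= is_odd(7)
= is_even(6)
= is_odd(5)
= is_even(4)
= is_odd(3)
= is_even(2)
= is_odd(1)
= is_even(0)
n == 0: return True
= True


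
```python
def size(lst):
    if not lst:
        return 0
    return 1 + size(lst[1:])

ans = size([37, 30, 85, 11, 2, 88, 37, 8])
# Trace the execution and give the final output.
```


size([37, 30, 85, 11, 2, 88, 37, 8])
= 1 + size([30, 85, 11, 2, 88, 37, 8])
= 1 + 1 + size([85, 11, 2, 88, 37, 8])
= 1 + 1 + 1 + size([11, 2, 88, 37, 8])
= 1 + 1 + 1 + 1 + size([2, 88, 37, 8])
= 1 + 1 + 1 + 1 + 1 + size([88, 37, 8])
= 1 + 1 + 1 + 1 + 1 + 1 + size([37, 8])
= 1 + 1 + 1 + 1 + 1 + 1 + 1 + size([8])
= 1 + 1 + 1 + 1 + 1 + 1 + 1 + 1 + size([])
= 1 + 1 + 1 + 1 + 1 + 1 + 1 + 1 + 0
= 8


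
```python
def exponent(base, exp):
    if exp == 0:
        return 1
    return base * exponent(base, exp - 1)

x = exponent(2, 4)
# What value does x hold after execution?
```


exponent(2, 4)
= 2 * exponent(2, 3)
= 2 * 2 * exponent(2, 2)
= 2 * 2 * 2 * exponent(2, 1)
= 2 * 2 * 2 * 2 * exponent(2, 0)
= 2 * 2 * 2 * 2 * 1
= 16


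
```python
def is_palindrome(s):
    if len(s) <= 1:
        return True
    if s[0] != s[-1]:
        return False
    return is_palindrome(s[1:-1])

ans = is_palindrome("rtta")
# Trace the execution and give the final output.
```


is_palindrome("rtta")
"rtta": s[0]='r' != s[-1]='a' -> False
= False


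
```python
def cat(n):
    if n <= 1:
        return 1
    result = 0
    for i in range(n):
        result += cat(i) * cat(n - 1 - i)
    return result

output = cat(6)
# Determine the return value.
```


cat(6)
= sum of cat(i) * cat(6-1-i) for i in 0..5
First compute sub-values bottom-up:
  cat(0) = 1, cat(1) = 1
  cat(2) = 1*1 + 1*1 = 2
  cat(3) = 1*2 + 1*1 + 2*1 = 5
  cat(4) = 1*5 + 1*2 + 2*1 + 5*1 = 14
  cat(5) = 1*14 + 1*5 + 2*2 + 5*1 + 14*1 = 42
Now cat(6):
  cat(0)*cat(5) = 1*42 = 42
  cat(1)*cat(4) = 1*14 = 14
  cat(2)*cat(3) = 2*5 = 10
  cat(3)*cat(2) = 5*2 = 10
  cat(4)*cat(1) = 14*1 = 14
  cat(5)*cat(0) = 42*1 = 42
= 42 + 14 + 10 + 10 + 14 + 42
= 132


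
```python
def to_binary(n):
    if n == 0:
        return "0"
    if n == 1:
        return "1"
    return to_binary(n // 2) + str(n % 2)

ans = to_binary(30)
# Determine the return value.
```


to_binary(30)
= to_binary(15) + "0"
= to_binary(7) + "1" + "0"
= to_binary(3) + "1" + "1" + "0"
= to_binary(1) + "1" + "1" + "1" + "0"
= "1" + "1" + "1" + "1" + "0"
= "11110"


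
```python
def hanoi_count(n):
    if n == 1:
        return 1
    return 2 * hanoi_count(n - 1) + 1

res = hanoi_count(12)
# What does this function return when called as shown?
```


hanoi_count(12)
= 2 * hanoi_count(11) + 1
= 2 * (2 * hanoi_count(10) + 1) + 1
= 2 * (2 * (2 * hanoi_count(9) + 1) + 1) + 1
= 2 * (2 * (2 * (2 * hanoi_count(8) + 1) + 1) + 1) + 1
= 2 * (2 * (2 * (2 * (2 * hanoi_count(7) + 1) + 1) + 1) + 1) + 1
= 2 * (2 * (2 * (2 * (2 * (2 * hanoi_count(6) + 1) + 1) + 1) + 1) + 1) + 1
= 2 * (2 * (2 * (2 * (2 * (2 * (2 * hanoi_count(5) + 1) + 1) + 1) + 1) + 1) + 1) + 1
= 2 * (2 * (2 * (2 * (2 * (2 * (2 * (2 * hanoi_count(4) + 1) + 1) + 1) + 1) + 1) + 1) + 1) + 1
= 2 * (2 * (2 * (2 * (2 * (2 * (2 * (2 * (2 * hanoi_count(3) + 1) + 1) + 1) + 1) + 1) + 1) + 1) + 1) + 1
= 2 * (2 * (2 * (2 * (2 * (2 * (2 * (2 * (2 * (2 * hanoi_count(2) + 1) + 1) + 1) + 1) + 1) + 1) + 1) + 1) + 1) + 1
= 2 * (2 * (2 * (2 * (2 * (2 * (2 * (2 * (2 * (2 * (2 * hanoi_count(1) + 1) + 1) + 1) + 1) + 1) + 1) + 1) + 1) + 1) + 1) + 1
Now compute bottom-up:
hanoi_count(1) = 1
hanoi_count(2) = 2 * 1 + 1 = 3
hanoi_count(3) = 2 * 3 + 1 = 7
hanoi_count(4) = 2 * 7 + 1 = 15
hanoi_count(5) = 2 * 15 + 1 = 31
hanoi_count(6) = 2 * 31 + 1 = 63
hanoi_count(7) = 2 * 63 + 1 = 127
hanoi_count(8) = 2 * 127 + 1 = 255
hanoi_count(9) = 2 * 255 + 1 = 511
hanoi_count(10) = 2 * 511 + 1 = 1023
hanoi_count(11) = 2 * 1023 + 1 = 2047
hanoi_count(12) = 2 * 2047 + 1 = 4095
= 4095


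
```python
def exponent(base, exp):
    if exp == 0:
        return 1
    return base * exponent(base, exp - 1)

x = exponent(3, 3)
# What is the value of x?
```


exponent(3, 3)
= 3 * exponent(3, 2)
= 3 * 3 * exponent(3, 1)
= 3 * 3 * 3 * exponent(3, 0)
= 3 * 3 * 3 * 1
= 27


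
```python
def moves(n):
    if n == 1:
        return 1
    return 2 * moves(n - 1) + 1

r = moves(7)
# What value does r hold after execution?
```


moves(7)
= 2 * moves(6) + 1
= 2 * (2 * moves(5) + 1) + 1
= 2 * (2 * (2 * moves(4) + 1) + 1) + 1
= 2 * (2 * (2 * (2 * moves(3) + 1) + 1) + 1) + 1
= 2 * (2 * (2 * (2 * (2 * moves(2) + 1) + 1) + 1) + 1) + 1
= 2 * (2 * (2 * (2 * (2 * (2 * moves(1) + 1) + 1) + 1) + 1) + 1) + 1
Now compute bottom-up:
moves(1) = 1
moves(2) = 2 * 1 + 1 = 3
moves(3) = 2 * 3 + 1 = 7
moves(4) = 2 * 7 + 1 = 15
moves(5) = 2 * 15 + 1 = 31
moves(6) = 2 * 31 + 1 = 63
moves(7) = 2 * 63 + 1 = 127
= 127


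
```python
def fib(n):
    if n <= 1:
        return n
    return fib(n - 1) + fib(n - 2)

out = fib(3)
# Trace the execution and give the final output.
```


fib(3)
= fib(2) + fib(1)
Computing bottom-up: fib(0)=0, fib(1)=1, fib(2)=1, fib(3)=2
= 2


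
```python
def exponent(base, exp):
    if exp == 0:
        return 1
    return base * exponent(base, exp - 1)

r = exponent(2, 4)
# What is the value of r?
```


exponent(2, 4)
= 2 * exponent(2, 3)
= 2 * 2 * exponent(2, 2)
= 2 * 2 * 2 * exponent(2, 1)
= 2 * 2 * 2 * 2 * exponent(2, 0)
= 2 * 2 * 2 * 2 * 1
= 16


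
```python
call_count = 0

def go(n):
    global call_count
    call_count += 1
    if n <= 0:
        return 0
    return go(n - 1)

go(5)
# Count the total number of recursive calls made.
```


go(5) calls go(4) calls ... calls go(0)
Total calls: 5 + 1 (for base case) = 6


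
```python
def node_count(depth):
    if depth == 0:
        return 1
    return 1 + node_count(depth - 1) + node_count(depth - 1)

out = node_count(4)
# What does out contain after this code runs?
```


node_count(4)
= 1 + node_count(3) + node_count(3)
= 1 + 2 * node_count(3)
node_count(k) = 2^(k+1) - 1
node_count(0) = 1
node_count(1) = 3
node_count(2) = 7
node_count(3) = 15
node_count(4) = 31
node_count(4) = 2^5 - 1 = 31


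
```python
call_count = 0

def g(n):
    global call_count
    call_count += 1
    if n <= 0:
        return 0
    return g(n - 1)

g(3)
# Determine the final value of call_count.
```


g(3) calls g(2) calls ... calls g(0)
Total calls: 3 + 1 (for base case) = 4


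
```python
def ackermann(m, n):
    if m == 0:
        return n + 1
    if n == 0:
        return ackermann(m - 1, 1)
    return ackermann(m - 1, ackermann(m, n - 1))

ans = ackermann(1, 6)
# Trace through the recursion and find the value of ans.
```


ackermann(1, 6)
= ackermann(0, ackermann(1, 5))
First compute ackermann(1, 5) = 7
= ackermann(0, 7)
= 8


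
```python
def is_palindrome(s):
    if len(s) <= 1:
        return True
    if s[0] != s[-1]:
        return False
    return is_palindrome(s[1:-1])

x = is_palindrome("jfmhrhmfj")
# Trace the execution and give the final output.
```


is_palindrome("jfmhrhmfj")
"jfmhrhmfj": s[0]='j' == s[-1]='j' -> is_palindrome("fmhrhmf")
"fmhrhmf": s[0]='f' == s[-1]='f' -> is_palindrome("mhrhm")
"mhrhm": s[0]='m' == s[-1]='m' -> is_palindrome("hrh")
"hrh": s[0]='h' == s[-1]='h' -> is_palindrome("r")
"r": len <= 1 -> True
= True


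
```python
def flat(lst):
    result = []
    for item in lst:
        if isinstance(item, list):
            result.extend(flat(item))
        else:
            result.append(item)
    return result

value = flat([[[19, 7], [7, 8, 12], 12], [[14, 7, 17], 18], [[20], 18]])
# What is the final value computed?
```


flat([[[19, 7], [7, 8, 12], 12], [[14, 7, 17], 18], [[20], 18]])
Processing each element:
  [[19, 7], [7, 8, 12], 12] is a list -> flat recursively -> [19, 7, 7, 8, 12, 12]
  [[14, 7, 17], 18] is a list -> flat recursively -> [14, 7, 17, 18]
  [[20], 18] is a list -> flat recursively -> [20, 18]
= [19, 7, 7, 8, 12, 12, 14, 7, 17, 18, 20, 18]


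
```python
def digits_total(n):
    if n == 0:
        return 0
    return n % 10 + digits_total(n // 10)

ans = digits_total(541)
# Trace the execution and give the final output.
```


digits_total(541)
= 1 + digits_total(54)
= 1 + 4 + digits_total(5)
= 1 + 4 + 5 + digits_total(0)
= 1 + 4 + 5 + 0
= 10


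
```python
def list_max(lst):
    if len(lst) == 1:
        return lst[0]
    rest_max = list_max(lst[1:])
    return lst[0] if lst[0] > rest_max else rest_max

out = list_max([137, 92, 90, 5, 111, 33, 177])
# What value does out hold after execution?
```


list_max([137, 92, 90, 5, 111, 33, 177])
= compare 137 with list_max([92, 90, 5, 111, 33, 177])
= compare 92 with list_max([90, 5, 111, 33, 177])
= compare 90 with list_max([5, 111, 33, 177])
= compare 5 with list_max([111, 33, 177])
= compare 111 with list_max([33, 177])
= compare 33 with list_max([177])
Base: list_max([177]) = 177
compare 33 with 177: max = 177
compare 111 with 177: max = 177
compare 5 with 177: max = 177
compare 90 with 177: max = 177
compare 92 with 177: max = 177
compare 137 with 177: max = 177
= 177


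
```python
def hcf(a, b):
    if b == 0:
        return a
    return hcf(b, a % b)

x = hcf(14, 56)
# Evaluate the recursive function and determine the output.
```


hcf(14, 56)
= hcf(56, 14 % 56) = hcf(56, 14)
= hcf(14, 56 % 14) = hcf(14, 0)
b == 0, return a = 14


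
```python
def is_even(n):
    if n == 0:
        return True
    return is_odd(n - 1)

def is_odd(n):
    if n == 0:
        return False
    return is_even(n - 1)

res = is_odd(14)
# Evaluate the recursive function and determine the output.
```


is_odd(14)
= is_even(13)
= is_odd(12)
= is_even(11)
= is_odd(10)
= is_even(9)
= is_odd(8)
= is_even(7)
= is_odd(6)
= is_even(5)
= is_odd(4)
= is_even(3)
= is_odd(2)
= is_even(1)
= is_odd(0)
n == 0: return False
= False


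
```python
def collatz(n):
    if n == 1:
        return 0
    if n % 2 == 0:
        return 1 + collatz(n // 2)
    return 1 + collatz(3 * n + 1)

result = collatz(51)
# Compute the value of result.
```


collatz(51)
51 is odd -> 3*51+1 = 154 -> collatz(154)
154 is even -> collatz(77)
77 is odd -> 3*77+1 = 232 -> collatz(232)
232 is even -> collatz(116)
116 is even -> collatz(58)
58 is even -> collatz(29)
29 is odd -> 3*29+1 = 88 -> collatz(88)
88 is even -> collatz(44)
44 is even -> collatz(22)
22 is even -> collatz(11)
11 is odd -> 3*11+1 = 34 -> collatz(34)
34 is even -> collatz(17)
17 is odd -> 3*17+1 = 52 -> collatz(52)
52 is even -> collatz(26)
26 is even -> collatz(13)
13 is odd -> 3*13+1 = 40 -> collatz(40)
40 is even -> collatz(20)
20 is even -> collatz(10)
10 is even -> collatz(5)
5 is odd -> 3*5+1 = 16 -> collatz(16)
16 is even -> collatz(8)
8 is even -> collatz(4)
4 is even -> collatz(2)
2 is even -> collatz(1)
Reached 1 after 24 steps
= 24


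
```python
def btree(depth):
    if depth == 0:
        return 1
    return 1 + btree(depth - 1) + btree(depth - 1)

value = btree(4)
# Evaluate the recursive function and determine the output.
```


btree(4)
= 1 + btree(3) + btree(3)
= 1 + 2 * btree(3)
btree(k) = 2^(k+1) - 1
btree(0) = 1
btree(1) = 3
btree(2) = 7
btree(3) = 15
btree(4) = 31
btree(4) = 2^5 - 1 = 31


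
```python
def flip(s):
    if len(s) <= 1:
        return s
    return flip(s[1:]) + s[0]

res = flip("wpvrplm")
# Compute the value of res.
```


flip("wpvrplm")
= flip("pvrplm") + "w"
= flip("vrplm") + "p" + "w"
= flip("rplm") + "v" + "p" + "w"
= flip("plm") + "r" + "v" + "p" + "w"
= flip("lm") + "p" + "r" + "v" + "p" + "w"
= flip("m") + "l" + "p" + "r" + "v" + "p" + "w"
= "m" + "l" + "p" + "r" + "v" + "p" + "w"
= "mlprvpw"


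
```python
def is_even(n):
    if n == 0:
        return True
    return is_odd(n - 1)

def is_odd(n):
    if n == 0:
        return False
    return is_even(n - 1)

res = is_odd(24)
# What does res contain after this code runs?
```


is_odd(24)
= is_even(23)
= is_odd(22)
= is_even(21)
= is_odd(20)
= is_even(19)
= is_odd(18)
= is_even(17)
= is_odd(16)
= is_even(15)
= is_odd(14)
= is_even(13)
= is_odd(12)
= is_even(11)
= is_odd(10)
= is_even(9)
= is_odd(8)
= is_even(7)
= is_odd(6)
= is_even(5)
= is_odd(4)
= is_even(3)
= is_odd(2)
= is_even(1)
= is_odd(0)
n == 0: return False
= False


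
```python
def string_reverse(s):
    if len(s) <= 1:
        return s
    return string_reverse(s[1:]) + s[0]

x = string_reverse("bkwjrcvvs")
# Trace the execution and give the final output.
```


string_reverse("bkwjrcvvs")
= string_reverse("kwjrcvvs") + "b"
= string_reverse("wjrcvvs") + "k" + "b"
= string_reverse("jrcvvs") + "w" + "k" + "b"
= string_reverse("rcvvs") + "j" + "w" + "k" + "b"
= string_reverse("cvvs") + "r" + "j" + "w" + "k" + "b"
= string_reverse("vvs") + "c" + "r" + "j" + "w" + "k" + "b"
= string_reverse("vs") + "v" + "c" + "r" + "j" + "w" + "k" + "b"
= string_reverse("s") + "v" + "v" + "c" + "r" + "j" + "w" + "k" + "b"
= "s" + "v" + "v" + "c" + "r" + "j" + "w" + "k" + "b"
= "svvcrjwkb"


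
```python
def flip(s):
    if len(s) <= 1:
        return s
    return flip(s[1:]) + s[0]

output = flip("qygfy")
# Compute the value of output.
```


flip("qygfy")
= flip("ygfy") + "q"
= flip("gfy") + "y" + "q"
= flip("fy") + "g" + "y" + "q"
= flip("y") + "f" + "g" + "y" + "q"
= "y" + "f" + "g" + "y" + "q"
= "yfgyq"


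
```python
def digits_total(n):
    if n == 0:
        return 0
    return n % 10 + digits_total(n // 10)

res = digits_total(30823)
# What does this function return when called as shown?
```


digits_total(30823)
= 3 + digits_total(3082)
= 3 + 2 + digits_total(308)
= 3 + 2 + 8 + digits_total(30)
= 3 + 2 + 8 + 0 + digits_total(3)
= 3 + 2 + 8 + 0 + 3 + digits_total(0)
= 3 + 2 + 8 + 0 + 3 + 0
= 16


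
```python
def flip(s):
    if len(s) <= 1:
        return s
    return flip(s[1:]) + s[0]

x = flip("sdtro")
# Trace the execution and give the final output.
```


flip("sdtro")
= flip("dtro") + "s"
= flip("tro") + "d" + "s"
= flip("ro") + "t" + "d" + "s"
= flip("o") + "r" + "t" + "d" + "s"
= "o" + "r" + "t" + "d" + "s"
= "ortds"


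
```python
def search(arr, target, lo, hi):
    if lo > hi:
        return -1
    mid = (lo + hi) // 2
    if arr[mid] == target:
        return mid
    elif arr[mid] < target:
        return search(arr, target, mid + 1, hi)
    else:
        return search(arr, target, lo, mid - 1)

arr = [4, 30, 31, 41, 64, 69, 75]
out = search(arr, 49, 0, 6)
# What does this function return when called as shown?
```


search(arr, 49, 0, 6)
lo=0, hi=6, mid=3, arr[mid]=41
41 < 49, search right half
lo=4, hi=6, mid=5, arr[mid]=69
69 > 49, search left half
lo=4, hi=4, mid=4, arr[mid]=64
64 > 49, search left half
lo > hi, target not found, return -1
= -1


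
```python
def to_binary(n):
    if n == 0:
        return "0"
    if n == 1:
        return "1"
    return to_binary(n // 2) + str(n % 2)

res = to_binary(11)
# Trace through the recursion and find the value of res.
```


to_binary(11)
= to_binary(5) + "1"
= to_binary(2) + "1" + "1"
= to_binary(1) + "0" + "1" + "1"
= "1" + "0" + "1" + "1"
= "1011"


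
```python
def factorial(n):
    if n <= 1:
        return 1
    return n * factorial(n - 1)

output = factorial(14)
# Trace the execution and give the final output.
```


factorial(14)
= 14 * factorial(13)
= 14 * 13 * factorial(12)
= 14 * 13 * 12 * factorial(11)
= 14 * 13 * 12 * 11 * factorial(10)
= 14 * 13 * 12 * 11 * 10 * factorial(9)
= 14 * 13 * 12 * 11 * 10 * 9 * factorial(8)
= 14 * 13 * 12 * 11 * 10 * 9 * 8 * factorial(7)
= 14 * 13 * 12 * 11 * 10 * 9 * 8 * 7 * factorial(6)
= 14 * 13 * 12 * 11 * 10 * 9 * 8 * 7 * 6 * factorial(5)
= 14 * 13 * 12 * 11 * 10 * 9 * 8 * 7 * 6 * 5 * factorial(4)
= 14 * 13 * 12 * 11 * 10 * 9 * 8 * 7 * 6 * 5 * 4 * factorial(3)
= 14 * 13 * 12 * 11 * 10 * 9 * 8 * 7 * 6 * 5 * 4 * 3 * factorial(2)
= 14 * 13 * 12 * 11 * 10 * 9 * 8 * 7 * 6 * 5 * 4 * 3 * 2 * factorial(1)
= 14 * 13 * 12 * 11 * 10 * 9 * 8 * 7 * 6 * 5 * 4 * 3 * 2 * 1
= 87178291200


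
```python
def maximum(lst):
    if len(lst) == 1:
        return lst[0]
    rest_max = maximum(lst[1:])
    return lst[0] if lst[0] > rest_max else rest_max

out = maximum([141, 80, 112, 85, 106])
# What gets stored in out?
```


maximum([141, 80, 112, 85, 106])
= compare 141 with maximum([80, 112, 85, 106])
= compare 80 with maximum([112, 85, 106])
= compare 112 with maximum([85, 106])
= compare 85 with maximum([106])
Base: maximum([106]) = 106
compare 85 with 106: max = 106
compare 112 with 106: max = 112
compare 80 with 112: max = 112
compare 141 with 112: max = 141
= 141


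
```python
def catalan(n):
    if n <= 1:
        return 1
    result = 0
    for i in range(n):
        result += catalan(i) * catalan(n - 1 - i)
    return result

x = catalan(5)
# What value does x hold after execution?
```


catalan(5)
= sum of catalan(i) * catalan(5-1-i) for i in 0..4
First compute sub-values bottom-up:
  catalan(0) = 1, catalan(1) = 1
  catalan(2) = 1*1 + 1*1 = 2
  catalan(3) = 1*2 + 1*1 + 2*1 = 5
  catalan(4) = 1*5 + 1*2 + 2*1 + 5*1 = 14
Now catalan(5):
  catalan(0)*catalan(4) = 1*14 = 14
  catalan(1)*catalan(3) = 1*5 = 5
  catalan(2)*catalan(2) = 2*2 = 4
  catalan(3)*catalan(1) = 5*1 = 5
  catalan(4)*catalan(0) = 14*1 = 14
= 14 + 5 + 4 + 5 + 14
= 42


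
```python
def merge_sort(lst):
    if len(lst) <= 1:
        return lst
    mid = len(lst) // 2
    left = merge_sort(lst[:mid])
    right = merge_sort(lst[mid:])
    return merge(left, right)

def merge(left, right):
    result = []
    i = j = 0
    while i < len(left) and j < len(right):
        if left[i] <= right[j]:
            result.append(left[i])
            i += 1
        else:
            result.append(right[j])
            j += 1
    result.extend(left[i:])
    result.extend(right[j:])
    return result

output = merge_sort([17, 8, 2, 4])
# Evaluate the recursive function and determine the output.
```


merge_sort([17, 8, 2, 4])
Split into [17, 8] and [2, 4]
Left sorted: [8, 17]
Right sorted: [2, 4]
Merge [8, 17] and [2, 4]
= [2, 4, 8, 17]


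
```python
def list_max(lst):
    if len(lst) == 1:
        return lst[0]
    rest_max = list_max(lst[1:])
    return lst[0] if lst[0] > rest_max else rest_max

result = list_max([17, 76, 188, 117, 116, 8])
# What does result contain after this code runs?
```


list_max([17, 76, 188, 117, 116, 8])
= compare 17 with list_max([76, 188, 117, 116, 8])
= compare 76 with list_max([188, 117, 116, 8])
= compare 188 with list_max([117, 116, 8])
= compare 117 with list_max([116, 8])
= compare 116 with list_max([8])
Base: list_max([8]) = 8
compare 116 with 8: max = 116
compare 117 with 116: max = 117
compare 188 with 117: max = 188
compare 76 with 188: max = 188
compare 17 with 188: max = 188
= 188


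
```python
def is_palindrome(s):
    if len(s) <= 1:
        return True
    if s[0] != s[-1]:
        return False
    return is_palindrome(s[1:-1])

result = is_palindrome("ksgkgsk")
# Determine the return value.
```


is_palindrome("ksgkgsk")
"ksgkgsk": s[0]='k' == s[-1]='k' -> is_palindrome("sgkgs")
"sgkgs": s[0]='s' == s[-1]='s' -> is_palindrome("gkg")
"gkg": s[0]='g' == s[-1]='g' -> is_palindrome("k")
"k": len <= 1 -> True
= True


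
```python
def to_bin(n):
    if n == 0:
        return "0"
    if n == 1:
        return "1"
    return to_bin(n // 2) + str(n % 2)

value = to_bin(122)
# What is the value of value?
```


to_bin(122)
= to_bin(61) + "0"
= to_bin(30) + "1" + "0"
= to_bin(15) + "0" + "1" + "0"
= to_bin(7) + "1" + "0" + "1" + "0"
= to_bin(3) + "1" + "1" + "0" + "1" + "0"
= to_bin(1) + "1" + "1" + "1" + "0" + "1" + "0"
= "1" + "1" + "1" + "1" + "0" + "1" + "0"
= "1111010"


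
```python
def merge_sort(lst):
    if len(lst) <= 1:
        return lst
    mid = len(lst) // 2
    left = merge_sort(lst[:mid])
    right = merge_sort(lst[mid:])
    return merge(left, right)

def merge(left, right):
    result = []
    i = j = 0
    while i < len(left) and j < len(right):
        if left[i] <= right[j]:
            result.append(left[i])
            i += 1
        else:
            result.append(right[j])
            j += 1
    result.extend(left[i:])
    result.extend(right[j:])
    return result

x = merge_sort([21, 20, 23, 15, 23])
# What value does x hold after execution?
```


merge_sort([21, 20, 23, 15, 23])
Split into [21, 20] and [23, 15, 23]
Left sorted: [20, 21]
Right sorted: [15, 23, 23]
Merge [20, 21] and [15, 23, 23]
= [15, 20, 21, 23, 23]


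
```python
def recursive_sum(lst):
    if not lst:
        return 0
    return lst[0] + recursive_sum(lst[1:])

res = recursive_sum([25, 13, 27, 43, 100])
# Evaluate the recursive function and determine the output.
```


recursive_sum([25, 13, 27, 43, 100])
= 25 + recursive_sum([13, 27, 43, 100])
= 25 + 13 + recursive_sum([27, 43, 100])
= 25 + 13 + 27 + recursive_sum([43, 100])
= 25 + 13 + 27 + 43 + recursive_sum([100])
= 25 + 13 + 27 + 43 + 100 + recursive_sum([])
= 25 + 13 + 27 + 43 + 100 + 0
= 208


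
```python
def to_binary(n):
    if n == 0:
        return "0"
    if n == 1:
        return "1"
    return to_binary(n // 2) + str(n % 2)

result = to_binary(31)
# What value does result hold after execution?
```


to_binary(31)
= to_binary(15) + "1"
= to_binary(7) + "1" + "1"
= to_binary(3) + "1" + "1" + "1"
= to_binary(1) + "1" + "1" + "1" + "1"
= "1" + "1" + "1" + "1" + "1"
= "11111"


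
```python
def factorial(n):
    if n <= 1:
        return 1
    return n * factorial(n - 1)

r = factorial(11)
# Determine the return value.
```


factorial(11)
= 11 * factorial(10)
= 11 * 10 * factorial(9)
= 11 * 10 * 9 * factorial(8)
= 11 * 10 * 9 * 8 * factorial(7)
= 11 * 10 * 9 * 8 * 7 * factorial(6)
= 11 * 10 * 9 * 8 * 7 * 6 * factorial(5)
= 11 * 10 * 9 * 8 * 7 * 6 * 5 * factorial(4)
= 11 * 10 * 9 * 8 * 7 * 6 * 5 * 4 * factorial(3)
= 11 * 10 * 9 * 8 * 7 * 6 * 5 * 4 * 3 * factorial(2)
= 11 * 10 * 9 * 8 * 7 * 6 * 5 * 4 * 3 * 2 * factorial(1)
= 11 * 10 * 9 * 8 * 7 * 6 * 5 * 4 * 3 * 2 * 1
= 39916800


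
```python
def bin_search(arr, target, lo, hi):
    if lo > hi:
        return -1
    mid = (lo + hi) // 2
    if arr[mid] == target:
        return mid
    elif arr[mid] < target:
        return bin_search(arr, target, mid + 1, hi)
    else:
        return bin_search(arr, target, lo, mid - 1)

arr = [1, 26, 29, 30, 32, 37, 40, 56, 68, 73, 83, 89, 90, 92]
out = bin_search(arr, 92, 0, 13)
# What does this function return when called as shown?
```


bin_search(arr, 92, 0, 13)
lo=0, hi=13, mid=6, arr[mid]=40
40 < 92, search right half
lo=7, hi=13, mid=10, arr[mid]=83
83 < 92, search right half
lo=11, hi=13, mid=12, arr[mid]=90
90 < 92, search right half
lo=13, hi=13, mid=13, arr[mid]=92
arr[13] == 92, found at index 13
= 13


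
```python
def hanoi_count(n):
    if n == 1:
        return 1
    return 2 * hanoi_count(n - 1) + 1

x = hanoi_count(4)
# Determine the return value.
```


hanoi_count(4)
= 2 * hanoi_count(3) + 1
= 2 * (2 * hanoi_count(2) + 1) + 1
= 2 * (2 * (2 * hanoi_count(1) + 1) + 1) + 1
Now compute bottom-up:
hanoi_count(1) = 1
hanoi_count(2) = 2 * 1 + 1 = 3
hanoi_count(3) = 2 * 3 + 1 = 7
hanoi_count(4) = 2 * 7 + 1 = 15
= 15


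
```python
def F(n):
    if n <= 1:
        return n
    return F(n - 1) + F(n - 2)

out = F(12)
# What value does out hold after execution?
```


F(12)
= F(11) + F(10)
= (F(10) + F(9)) + F(10)
Computing bottom-up: F(0)=0, F(1)=1, F(2)=1, F(3)=2, F(4)=3, F(5)=5, F(6)=8, F(7)=13, F(8)=21, F(9)=34, F(10)=55, F(11)=89, F(12)=144
= 144


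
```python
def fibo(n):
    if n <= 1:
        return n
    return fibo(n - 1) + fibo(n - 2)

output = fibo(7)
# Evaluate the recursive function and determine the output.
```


fibo(7)
= fibo(6) + fibo(5)
= (fibo(5) + fibo(4)) + fibo(5)
Computing bottom-up: fibo(0)=0, fibo(1)=1, fibo(2)=1, fibo(3)=2, fibo(4)=3, fibo(5)=5, fibo(6)=8, fibo(7)=13
= 13


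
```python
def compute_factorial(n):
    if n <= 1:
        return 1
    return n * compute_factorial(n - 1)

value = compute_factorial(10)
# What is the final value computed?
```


compute_factorial(10)
= 10 * compute_factorial(9)
= 10 * 9 * compute_factorial(8)
= 10 * 9 * 8 * compute_factorial(7)
= 10 * 9 * 8 * 7 * compute_factorial(6)
= 10 * 9 * 8 * 7 * 6 * compute_factorial(5)
= 10 * 9 * 8 * 7 * 6 * 5 * compute_factorial(4)
= 10 * 9 * 8 * 7 * 6 * 5 * 4 * compute_factorial(3)
= 10 * 9 * 8 * 7 * 6 * 5 * 4 * 3 * compute_factorial(2)
= 10 * 9 * 8 * 7 * 6 * 5 * 4 * 3 * 2 * compute_factorial(1)
= 10 * 9 * 8 * 7 * 6 * 5 * 4 * 3 * 2 * 1
= 3628800


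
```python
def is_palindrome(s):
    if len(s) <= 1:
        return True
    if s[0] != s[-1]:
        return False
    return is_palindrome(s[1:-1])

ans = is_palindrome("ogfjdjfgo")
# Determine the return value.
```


is_palindrome("ogfjdjfgo")
"ogfjdjfgo": s[0]='o' == s[-1]='o' -> is_palindrome("gfjdjfg")
"gfjdjfg": s[0]='g' == s[-1]='g' -> is_palindrome("fjdjf")
"fjdjf": s[0]='f' == s[-1]='f' -> is_palindrome("jdj")
"jdj": s[0]='j' == s[-1]='j' -> is_palindrome("d")
"d": len <= 1 -> True
= True


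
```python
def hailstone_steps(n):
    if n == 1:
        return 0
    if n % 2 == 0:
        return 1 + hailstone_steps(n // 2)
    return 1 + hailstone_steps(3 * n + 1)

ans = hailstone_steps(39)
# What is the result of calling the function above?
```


hailstone_steps(39)
39 is odd -> 3*39+1 = 118 -> hailstone_steps(118)
118 is even -> hailstone_steps(59)
59 is odd -> 3*59+1 = 178 -> hailstone_steps(178)
178 is even -> hailstone_steps(89)
89 is odd -> 3*89+1 = 268 -> hailstone_steps(268)
268 is even -> hailstone_steps(134)
134 is even -> hailstone_steps(67)
67 is odd -> 3*67+1 = 202 -> hailstone_steps(202)
202 is even -> hailstone_steps(101)
101 is odd -> 3*101+1 = 304 -> hailstone_steps(304)
304 is even -> hailstone_steps(152)
152 is even -> hailstone_steps(76)
76 is even -> hailstone_steps(38)
38 is even -> hailstone_steps(19)
19 is odd -> 3*19+1 = 58 -> hailstone_steps(58)
58 is even -> hailstone_steps(29)
29 is odd -> 3*29+1 = 88 -> hailstone_steps(88)
88 is even -> hailstone_steps(44)
44 is even -> hailstone_steps(22)
22 is even -> hailstone_steps(11)
11 is odd -> 3*11+1 = 34 -> hailstone_steps(34)
34 is even -> hailstone_steps(17)
17 is odd -> 3*17+1 = 52 -> hailstone_steps(52)
52 is even -> hailstone_steps(26)
26 is even -> hailstone_steps(13)
13 is odd -> 3*13+1 = 40 -> hailstone_steps(40)
40 is even -> hailstone_steps(20)
20 is even -> hailstone_steps(10)
10 is even -> hailstone_steps(5)
5 is odd -> 3*5+1 = 16 -> hailstone_steps(16)
16 is even -> hailstone_steps(8)
8 is even -> hailstone_steps(4)
4 is even -> hailstone_steps(2)
2 is even -> hailstone_steps(1)
Reached 1 after 34 steps
= 34


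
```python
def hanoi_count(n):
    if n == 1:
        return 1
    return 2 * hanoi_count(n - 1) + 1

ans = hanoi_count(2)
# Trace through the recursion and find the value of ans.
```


hanoi_count(2)
= 2 * hanoi_count(1) + 1
Now compute bottom-up:
hanoi_count(1) = 1
hanoi_count(2) = 2 * 1 + 1 = 3
= 3


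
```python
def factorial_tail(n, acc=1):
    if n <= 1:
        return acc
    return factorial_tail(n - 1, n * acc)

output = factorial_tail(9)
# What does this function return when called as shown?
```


factorial_tail(9, 1)
= factorial_tail(8, 9 * 1) = factorial_tail(8, 9)
= factorial_tail(7, 8 * 9) = factorial_tail(7, 72)
= factorial_tail(6, 7 * 72) = factorial_tail(6, 504)
= factorial_tail(5, 6 * 504) = factorial_tail(5, 3024)
= factorial_tail(4, 5 * 3024) = factorial_tail(4, 15120)
= factorial_tail(3, 4 * 15120) = factorial_tail(3, 60480)
= factorial_tail(2, 3 * 60480) = factorial_tail(2, 181440)
= factorial_tail(1, 2 * 181440) = factorial_tail(1, 362880)
n <= 1, return acc = 362880


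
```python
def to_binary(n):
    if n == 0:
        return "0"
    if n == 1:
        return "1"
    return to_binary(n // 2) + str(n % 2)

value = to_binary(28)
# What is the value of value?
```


to_binary(28)
= to_binary(14) + "0"
= to_binary(7) + "0" + "0"
= to_binary(3) + "1" + "0" + "0"
= to_binary(1) + "1" + "1" + "0" + "0"
= "1" + "1" + "1" + "0" + "0"
= "11100"


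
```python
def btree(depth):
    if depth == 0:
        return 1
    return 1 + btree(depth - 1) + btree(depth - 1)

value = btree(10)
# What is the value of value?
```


btree(10)
= 1 + btree(9) + btree(9)
= 1 + 2 * btree(9)
btree(k) = 2^(k+1) - 1
btree(0) = 1
btree(1) = 3
btree(2) = 7
btree(3) = 15
btree(4) = 31
btree(10) = 2^11 - 1 = 2047


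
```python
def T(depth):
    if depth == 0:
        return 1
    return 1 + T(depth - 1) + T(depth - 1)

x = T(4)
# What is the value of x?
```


T(4)
= 1 + T(3) + T(3)
= 1 + 2 * T(3)
T(k) = 2^(k+1) - 1
T(0) = 1
T(1) = 3
T(2) = 7
T(3) = 15
T(4) = 31
T(4) = 2^5 - 1 = 31


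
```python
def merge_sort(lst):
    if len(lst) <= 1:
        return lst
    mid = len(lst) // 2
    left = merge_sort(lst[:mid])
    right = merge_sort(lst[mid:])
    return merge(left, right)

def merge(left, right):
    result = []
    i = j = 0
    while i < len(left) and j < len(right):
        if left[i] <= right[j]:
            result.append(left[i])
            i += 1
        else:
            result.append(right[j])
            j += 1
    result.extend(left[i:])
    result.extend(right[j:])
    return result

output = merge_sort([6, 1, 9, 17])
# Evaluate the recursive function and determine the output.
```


merge_sort([6, 1, 9, 17])
Split into [6, 1] and [9, 17]
Left sorted: [1, 6]
Right sorted: [9, 17]
Merge [1, 6] and [9, 17]
= [1, 6, 9, 17]


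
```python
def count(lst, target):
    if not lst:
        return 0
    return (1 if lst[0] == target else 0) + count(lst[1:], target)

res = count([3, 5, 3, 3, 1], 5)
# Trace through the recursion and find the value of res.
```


count([3, 5, 3, 3, 1], 5)
lst[0]=3 != 5: 0 + count([5, 3, 3, 1], 5)
lst[0]=5 == 5: 1 + count([3, 3, 1], 5)
lst[0]=3 != 5: 0 + count([3, 1], 5)
lst[0]=3 != 5: 0 + count([1], 5)
lst[0]=1 != 5: 0 + count([], 5)
= 1


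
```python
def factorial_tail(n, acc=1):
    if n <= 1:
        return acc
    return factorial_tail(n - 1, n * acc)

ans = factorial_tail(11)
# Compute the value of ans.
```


factorial_tail(11, 1)
= factorial_tail(10, 11 * 1) = factorial_tail(10, 11)
= factorial_tail(9, 10 * 11) = factorial_tail(9, 110)
= factorial_tail(8, 9 * 110) = factorial_tail(8, 990)
= factorial_tail(7, 8 * 990) = factorial_tail(7, 7920)
= factorial_tail(6, 7 * 7920) = factorial_tail(6, 55440)
= factorial_tail(5, 6 * 55440) = factorial_tail(5, 332640)
= factorial_tail(4, 5 * 332640) = factorial_tail(4, 1663200)
= factorial_tail(3, 4 * 1663200) = factorial_tail(3, 6652800)
= factorial_tail(2, 3 * 6652800) = factorial_tail(2, 19958400)
= factorial_tail(1, 2 * 19958400) = factorial_tail(1, 39916800)
n <= 1, return acc = 39916800


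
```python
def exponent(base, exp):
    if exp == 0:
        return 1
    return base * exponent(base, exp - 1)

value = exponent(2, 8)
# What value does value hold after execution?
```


exponent(2, 8)
= 2 * exponent(2, 7)
= 2 * 2 * exponent(2, 6)
= 2 * 2 * 2 * exponent(2, 5)
= 2 * 2 * 2 * 2 * exponent(2, 4)
= 2 * 2 * 2 * 2 * 2 * exponent(2, 3)
= 2 * 2 * 2 * 2 * 2 * 2 * exponent(2, 2)
= 2 * 2 * 2 * 2 * 2 * 2 * 2 * exponent(2, 1)
= 2 * 2 * 2 * 2 * 2 * 2 * 2 * 2 * exponent(2, 0)
= 2 * 2 * 2 * 2 * 2 * 2 * 2 * 2 * 1
= 256


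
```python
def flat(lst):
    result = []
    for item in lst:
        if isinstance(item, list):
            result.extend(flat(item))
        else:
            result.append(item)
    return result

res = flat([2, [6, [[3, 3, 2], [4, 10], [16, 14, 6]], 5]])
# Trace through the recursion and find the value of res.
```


flat([2, [6, [[3, 3, 2], [4, 10], [16, 14, 6]], 5]])
Processing each element:
  2 is not a list -> append 2
  [6, [[3, 3, 2], [4, 10], [16, 14, 6]], 5] is a list -> flat recursively -> [6, 3, 3, 2, 4, 10, 16, 14, 6, 5]
= [2, 6, 3, 3, 2, 4, 10, 16, 14, 6, 5]


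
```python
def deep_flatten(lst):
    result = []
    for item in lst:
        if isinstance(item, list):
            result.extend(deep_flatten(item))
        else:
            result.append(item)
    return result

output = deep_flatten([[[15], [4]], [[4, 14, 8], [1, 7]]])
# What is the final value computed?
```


deep_flatten([[[15], [4]], [[4, 14, 8], [1, 7]]])
Processing each element:
  [[15], [4]] is a list -> deep_flatten recursively -> [15, 4]
  [[4, 14, 8], [1, 7]] is a list -> deep_flatten recursively -> [4, 14, 8, 1, 7]
= [15, 4, 4, 14, 8, 1, 7]


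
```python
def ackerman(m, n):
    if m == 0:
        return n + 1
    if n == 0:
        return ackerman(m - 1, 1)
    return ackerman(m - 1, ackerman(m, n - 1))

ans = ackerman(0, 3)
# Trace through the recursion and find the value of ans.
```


ackerman(0, 3)
m == 0: return 3 + 1 = 4
= 4


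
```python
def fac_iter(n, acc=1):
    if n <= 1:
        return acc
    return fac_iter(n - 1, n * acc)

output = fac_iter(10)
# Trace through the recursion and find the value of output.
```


fac_iter(10, 1)
= fac_iter(9, 10 * 1) = fac_iter(9, 10)
= fac_iter(8, 9 * 10) = fac_iter(8, 90)
= fac_iter(7, 8 * 90) = fac_iter(7, 720)
= fac_iter(6, 7 * 720) = fac_iter(6, 5040)
= fac_iter(5, 6 * 5040) = fac_iter(5, 30240)
= fac_iter(4, 5 * 30240) = fac_iter(4, 151200)
= fac_iter(3, 4 * 151200) = fac_iter(3, 604800)
= fac_iter(2, 3 * 604800) = fac_iter(2, 1814400)
= fac_iter(1, 2 * 1814400) = fac_iter(1, 3628800)
n <= 1, return acc = 3628800


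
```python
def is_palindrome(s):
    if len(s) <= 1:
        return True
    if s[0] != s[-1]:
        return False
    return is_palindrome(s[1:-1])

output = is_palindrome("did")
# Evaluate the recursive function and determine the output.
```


is_palindrome("did")
"did": s[0]='d' == s[-1]='d' -> is_palindrome("i")
"i": len <= 1 -> True
= True


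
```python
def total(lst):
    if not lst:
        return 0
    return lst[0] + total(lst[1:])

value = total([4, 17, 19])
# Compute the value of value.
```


total([4, 17, 19])
= 4 + total([17, 19])
= 4 + 17 + total([19])
= 4 + 17 + 19 + total([])
= 4 + 17 + 19 + 0
= 40


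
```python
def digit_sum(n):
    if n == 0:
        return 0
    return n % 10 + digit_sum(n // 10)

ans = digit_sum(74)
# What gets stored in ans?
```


digit_sum(74)
= 4 + digit_sum(7)
= 4 + 7 + digit_sum(0)
= 4 + 7 + 0
= 11


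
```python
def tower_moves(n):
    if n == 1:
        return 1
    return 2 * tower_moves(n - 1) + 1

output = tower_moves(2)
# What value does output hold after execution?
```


tower_moves(2)
= 2 * tower_moves(1) + 1
Now compute bottom-up:
tower_moves(1) = 1
tower_moves(2) = 2 * 1 + 1 = 3
= 3


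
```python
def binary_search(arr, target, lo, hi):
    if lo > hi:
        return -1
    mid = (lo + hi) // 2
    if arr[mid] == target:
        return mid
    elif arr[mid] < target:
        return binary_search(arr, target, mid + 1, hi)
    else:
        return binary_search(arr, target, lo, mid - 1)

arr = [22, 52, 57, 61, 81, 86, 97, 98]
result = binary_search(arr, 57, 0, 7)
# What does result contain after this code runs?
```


binary_search(arr, 57, 0, 7)
lo=0, hi=7, mid=3, arr[mid]=61
61 > 57, search left half
lo=0, hi=2, mid=1, arr[mid]=52
52 < 57, search right half
lo=2, hi=2, mid=2, arr[mid]=57
arr[2] == 57, found at index 2
= 2


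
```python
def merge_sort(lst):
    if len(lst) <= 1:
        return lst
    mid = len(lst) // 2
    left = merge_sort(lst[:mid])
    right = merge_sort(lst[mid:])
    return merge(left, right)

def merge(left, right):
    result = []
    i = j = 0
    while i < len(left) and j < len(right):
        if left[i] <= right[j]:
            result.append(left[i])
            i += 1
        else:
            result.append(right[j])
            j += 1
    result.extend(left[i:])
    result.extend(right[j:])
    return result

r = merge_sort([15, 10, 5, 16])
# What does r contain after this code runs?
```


merge_sort([15, 10, 5, 16])
Split into [15, 10] and [5, 16]
Left sorted: [10, 15]
Right sorted: [5, 16]
Merge [10, 15] and [5, 16]
= [5, 10, 15, 16]


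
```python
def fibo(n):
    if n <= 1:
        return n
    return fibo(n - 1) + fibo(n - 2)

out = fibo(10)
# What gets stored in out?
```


fibo(10)
= fibo(9) + fibo(8)
= (fibo(8) + fibo(7)) + fibo(8)
Computing bottom-up: fibo(0)=0, fibo(1)=1, fibo(2)=1, fibo(3)=2, fibo(4)=3, fibo(5)=5, fibo(6)=8, fibo(7)=13, fibo(8)=21, fibo(9)=34, fibo(10)=55
= 55


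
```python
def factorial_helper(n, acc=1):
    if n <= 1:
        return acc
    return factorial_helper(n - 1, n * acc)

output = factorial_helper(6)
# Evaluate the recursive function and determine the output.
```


factorial_helper(6, 1)
= factorial_helper(5, 6 * 1) = factorial_helper(5, 6)
= factorial_helper(4, 5 * 6) = factorial_helper(4, 30)
= factorial_helper(3, 4 * 30) = factorial_helper(3, 120)
= factorial_helper(2, 3 * 120) = factorial_helper(2, 360)
= factorial_helper(1, 2 * 360) = factorial_helper(1, 720)
n <= 1, return acc = 720
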